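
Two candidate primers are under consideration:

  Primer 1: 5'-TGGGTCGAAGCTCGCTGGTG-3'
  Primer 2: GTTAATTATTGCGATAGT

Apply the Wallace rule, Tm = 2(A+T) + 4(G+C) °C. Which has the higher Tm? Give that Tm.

Primer 1: A+T=7, G+C=13 → Tm = 2(7)+4(13) = 66°C
Primer 2: A+T=13, G+C=5 → Tm = 2(13)+4(5) = 46°C
66°C vs 46°C → primer 1 is higher.

Primer 1, 66°C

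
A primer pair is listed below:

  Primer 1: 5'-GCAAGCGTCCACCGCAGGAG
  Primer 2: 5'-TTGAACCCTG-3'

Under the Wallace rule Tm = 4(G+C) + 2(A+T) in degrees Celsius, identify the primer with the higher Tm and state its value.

Primer 1, 68°C

Primer 1: A+T=6, G+C=14 → Tm = 2(6)+4(14) = 68°C
Primer 2: A+T=5, G+C=5 → Tm = 2(5)+4(5) = 30°C
68°C vs 30°C → primer 1 is higher.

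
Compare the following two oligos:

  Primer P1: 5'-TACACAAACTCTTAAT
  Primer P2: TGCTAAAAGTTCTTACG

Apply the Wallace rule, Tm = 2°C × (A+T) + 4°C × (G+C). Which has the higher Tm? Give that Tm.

Primer P2, 46°C

Primer P1: A+T=12, G+C=4 → Tm = 2(12)+4(4) = 40°C
Primer P2: A+T=11, G+C=6 → Tm = 2(11)+4(6) = 46°C
40°C vs 46°C → primer P2 is higher.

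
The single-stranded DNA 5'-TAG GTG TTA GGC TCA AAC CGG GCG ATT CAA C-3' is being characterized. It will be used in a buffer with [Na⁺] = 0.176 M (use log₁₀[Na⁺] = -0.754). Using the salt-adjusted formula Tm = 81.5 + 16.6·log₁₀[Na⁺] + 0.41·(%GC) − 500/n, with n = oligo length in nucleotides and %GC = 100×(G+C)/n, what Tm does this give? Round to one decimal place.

74.0°C

Length n = 31. Base counts: G=9, C=7, A=8, T=7
G+C = 16, so %GC = 16/31 × 100 = 51.613%
Salt term: 16.6 × (-0.754) = -12.516
GC term: 0.41 × 51.613 = 21.161; length term: −500/31 = −16.129
Tm = 81.5 + (-12.516) + 21.161 − 16.129 = 74.016 → 74.0°C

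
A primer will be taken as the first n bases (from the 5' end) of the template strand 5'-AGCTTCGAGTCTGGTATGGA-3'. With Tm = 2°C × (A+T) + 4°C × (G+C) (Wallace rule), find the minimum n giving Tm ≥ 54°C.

First 17 bases: AGCTTCGAGTCTGGTAT → Tm = 50°C (< 54°C)
First 18 bases: AGCTTCGAGTCTGGTATG → Tm = 54°C (≥ 54°C)
Since every base adds ≥2°C, Tm only increases with n, so the threshold is first crossed at n = 18.

n = 18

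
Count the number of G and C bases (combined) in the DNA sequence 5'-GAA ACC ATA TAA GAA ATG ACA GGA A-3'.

8

G=5, A=14, C=3, T=3
G+C = 5 + 3 = 8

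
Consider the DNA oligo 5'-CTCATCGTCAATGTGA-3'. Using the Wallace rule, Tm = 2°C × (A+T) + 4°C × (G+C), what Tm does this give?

46°C

Scanning the sequence gives C=4, T=5, A=4, G=3.
So N_AT = 9 and N_GC = 7.
Tm = 2×9 + 4×7 = 46°C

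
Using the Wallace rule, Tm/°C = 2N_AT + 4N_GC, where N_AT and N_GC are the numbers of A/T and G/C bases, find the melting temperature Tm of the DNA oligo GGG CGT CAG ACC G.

46°C

Scanning the sequence gives G=6, T=1, A=2, C=4.
AT pairs contribute 3, GC pairs contribute 10.
Tm = 2×3 + 4×10 = 46°C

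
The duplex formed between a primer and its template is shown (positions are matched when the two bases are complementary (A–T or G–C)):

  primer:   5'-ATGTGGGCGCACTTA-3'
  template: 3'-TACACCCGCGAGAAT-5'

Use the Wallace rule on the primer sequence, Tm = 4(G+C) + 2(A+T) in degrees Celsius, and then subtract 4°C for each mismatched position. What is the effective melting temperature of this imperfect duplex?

42°C

Primer base counts: A=3, T=4, G=5, C=3 → A+T=7, G+C=8
Perfect-match Tm = 2(7) + 4(8) = 14 + 32 = 46°C
Mismatches (positions where the bases are not complementary): 1 (at position 11)
Effective Tm = 46 − 1×4 = 46 − 4 = 42°C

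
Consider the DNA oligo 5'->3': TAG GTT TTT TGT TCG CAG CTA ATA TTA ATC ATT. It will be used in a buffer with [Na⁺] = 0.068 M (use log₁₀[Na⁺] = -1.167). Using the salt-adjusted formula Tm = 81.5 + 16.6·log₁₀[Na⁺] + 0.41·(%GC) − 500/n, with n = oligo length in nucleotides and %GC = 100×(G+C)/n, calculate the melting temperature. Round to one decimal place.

58.2°C

Length n = 33. Base counts: A=8, T=16, C=4, G=5
G+C = 9, so %GC = 9/33 × 100 = 27.273%
Salt term: 16.6 × (-1.167) = -19.372
GC term: 0.41 × 27.273 = 11.182; length term: −500/33 = −15.152
Tm = 81.5 + (-19.372) + 11.182 − 15.152 = 58.158 → 58.2°C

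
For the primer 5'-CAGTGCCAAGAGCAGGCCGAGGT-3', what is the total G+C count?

15

Counting bases: G=9, T=2, C=6, A=6
Total G or C: 9 + 6 = 15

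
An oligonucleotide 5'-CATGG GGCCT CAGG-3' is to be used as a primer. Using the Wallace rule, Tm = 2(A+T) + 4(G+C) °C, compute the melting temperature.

48°C

Scanning the sequence gives A=2, C=4, T=2, G=6.
A+T = 4, G+C = 10
Tm = 4·10 + 2·4 = 40 + 8 = 48°C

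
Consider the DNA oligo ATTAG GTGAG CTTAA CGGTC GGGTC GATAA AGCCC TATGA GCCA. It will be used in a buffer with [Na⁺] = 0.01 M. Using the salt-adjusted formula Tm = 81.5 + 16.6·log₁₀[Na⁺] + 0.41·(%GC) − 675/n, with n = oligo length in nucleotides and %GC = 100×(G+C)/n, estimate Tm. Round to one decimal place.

53.5°C

Length n = 44. A=12, G=13, T=10, C=9
G+C = 22, so %GC = 22/44 × 100 = 50%
Salt term: 16.6 × (-2) = -33.2
GC term: 0.41 × 50 = 20.5; length term: −675/44 = −15.341
Tm = 81.5 + (-33.2) + 20.5 − 15.341 = 53.459 → 53.5°C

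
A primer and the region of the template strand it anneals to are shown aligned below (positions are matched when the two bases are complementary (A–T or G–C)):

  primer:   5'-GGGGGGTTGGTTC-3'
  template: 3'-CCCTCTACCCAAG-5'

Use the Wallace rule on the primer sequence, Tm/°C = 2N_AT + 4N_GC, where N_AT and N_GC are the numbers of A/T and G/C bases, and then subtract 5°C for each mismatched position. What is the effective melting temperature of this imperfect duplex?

Primer base counts: A=0, T=4, G=8, C=1 → A+T=4, G+C=9
Perfect-match Tm = 2(4) + 4(9) = 8 + 36 = 44°C
Mismatches (positions where the bases are not complementary): 3 (at positions 4, 6, 8)
Effective Tm = 44 − 3×5 = 44 − 15 = 29°C

29°C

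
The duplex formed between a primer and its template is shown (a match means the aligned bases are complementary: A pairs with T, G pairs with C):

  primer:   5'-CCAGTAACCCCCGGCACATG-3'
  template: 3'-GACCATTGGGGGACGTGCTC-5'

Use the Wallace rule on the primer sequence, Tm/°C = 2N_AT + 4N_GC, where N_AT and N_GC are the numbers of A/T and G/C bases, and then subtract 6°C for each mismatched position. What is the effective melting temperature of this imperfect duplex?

36°C

Primer base counts: A=5, T=2, G=4, C=9 → A+T=7, G+C=13
Perfect-match Tm = 2(7) + 4(13) = 14 + 52 = 66°C
Mismatches (positions where the bases are not complementary): 5 (at positions 2, 3, 13, 18, 19)
Effective Tm = 66 − 5×6 = 66 − 30 = 36°C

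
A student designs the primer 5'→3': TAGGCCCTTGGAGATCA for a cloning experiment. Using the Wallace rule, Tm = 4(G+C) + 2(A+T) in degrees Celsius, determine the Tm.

52°C

Counting bases: G=5, C=4, T=4, A=4
So N_AT = 8 and N_GC = 9.
Tm = 2×8 + 4×9 = 52°C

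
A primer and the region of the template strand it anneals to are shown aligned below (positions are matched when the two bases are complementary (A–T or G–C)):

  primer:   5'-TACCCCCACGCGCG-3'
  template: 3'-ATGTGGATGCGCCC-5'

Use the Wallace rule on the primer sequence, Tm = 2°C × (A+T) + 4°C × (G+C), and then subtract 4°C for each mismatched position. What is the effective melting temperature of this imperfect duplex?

38°C

Primer base counts: A=2, T=1, G=3, C=8 → A+T=3, G+C=11
Perfect-match Tm = 2(3) + 4(11) = 6 + 44 = 50°C
Mismatches (positions where the bases are not complementary): 3 (at positions 4, 7, 13)
Effective Tm = 50 − 3×4 = 50 − 12 = 38°C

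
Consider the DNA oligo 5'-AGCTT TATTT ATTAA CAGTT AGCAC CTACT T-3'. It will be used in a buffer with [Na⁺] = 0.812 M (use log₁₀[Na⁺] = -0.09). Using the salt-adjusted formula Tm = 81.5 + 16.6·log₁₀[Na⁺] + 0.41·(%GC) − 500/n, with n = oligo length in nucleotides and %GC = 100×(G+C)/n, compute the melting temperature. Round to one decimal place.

Length n = 31. G=3, T=13, A=9, C=6
G+C = 9, so %GC = 9/31 × 100 = 29.032%
Salt term: 16.6 × (-0.09) = -1.494
GC term: 0.41 × 29.032 = 11.903; length term: −500/31 = −16.129
Tm = 81.5 + (-1.494) + 11.903 − 16.129 = 75.78 → 75.8°C

75.8°C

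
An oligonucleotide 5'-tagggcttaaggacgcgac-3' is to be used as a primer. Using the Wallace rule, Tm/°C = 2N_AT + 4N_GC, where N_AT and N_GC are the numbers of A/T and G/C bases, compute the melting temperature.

Base counts: T=3, A=5, G=7, C=4
AT pairs contribute 8, GC pairs contribute 11.
Tm = 4·11 + 2·8 = 44 + 16 = 60°C

60°C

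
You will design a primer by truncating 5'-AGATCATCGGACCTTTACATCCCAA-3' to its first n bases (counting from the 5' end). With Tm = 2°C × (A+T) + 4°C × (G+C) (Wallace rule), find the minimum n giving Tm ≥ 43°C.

First 14 bases: AGATCATCGGACCT → Tm = 42°C (< 43°C)
First 15 bases: AGATCATCGGACCTT → Tm = 44°C (≥ 43°C)
Each additional base adds 2°C (A/T) or 4°C (G/C), so Tm is non-decreasing in n; n = 15 is the first length to reach 43°C.

n = 15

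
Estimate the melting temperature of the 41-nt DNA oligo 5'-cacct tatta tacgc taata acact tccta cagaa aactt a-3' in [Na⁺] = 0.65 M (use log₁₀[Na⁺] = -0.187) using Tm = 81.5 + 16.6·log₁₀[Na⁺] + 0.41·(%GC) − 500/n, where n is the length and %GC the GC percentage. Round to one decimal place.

79.2°C

Length n = 41. Scanning the sequence gives C=11, G=2, A=16, T=12.
G+C = 13, so %GC = 13/41 × 100 = 31.707%
Salt term: 16.6 × (-0.187) = -3.104
GC term: 0.41 × 31.707 = 13; length term: −500/41 = −12.195
Tm = 81.5 + (-3.104) + 13 − 12.195 = 79.201 → 79.2°C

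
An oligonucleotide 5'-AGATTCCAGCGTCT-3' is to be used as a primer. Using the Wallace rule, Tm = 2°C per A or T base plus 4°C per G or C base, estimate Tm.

Counting bases: G=3, A=3, T=4, C=4
So N_AT = 7 and N_GC = 7.
Tm = 2(7) + 4(7) = 14 + 28 = 42°C

42°C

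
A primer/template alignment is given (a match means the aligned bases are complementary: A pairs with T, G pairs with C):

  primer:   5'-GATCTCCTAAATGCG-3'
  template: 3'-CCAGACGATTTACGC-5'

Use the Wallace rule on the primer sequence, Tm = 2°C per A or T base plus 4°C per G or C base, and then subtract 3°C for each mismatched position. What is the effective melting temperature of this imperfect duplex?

38°C

Primer base counts: A=4, T=4, G=3, C=4 → A+T=8, G+C=7
Perfect-match Tm = 2(8) + 4(7) = 16 + 28 = 44°C
Mismatches (positions where the bases are not complementary): 2 (at positions 2, 6)
Effective Tm = 44 − 2×3 = 44 − 6 = 38°C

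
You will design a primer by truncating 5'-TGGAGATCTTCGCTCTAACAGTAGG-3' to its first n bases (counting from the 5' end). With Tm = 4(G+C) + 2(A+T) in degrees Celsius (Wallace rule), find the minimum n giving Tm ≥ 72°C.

n = 25

First 24 bases: TGGAGATCTTCGCTCTAACAGTAG → Tm = 70°C (< 72°C)
First 25 bases: TGGAGATCTTCGCTCTAACAGTAGG → Tm = 74°C (≥ 72°C)
Each additional base adds 2°C (A/T) or 4°C (G/C), so Tm is non-decreasing in n; n = 25 is the first length to reach 72°C.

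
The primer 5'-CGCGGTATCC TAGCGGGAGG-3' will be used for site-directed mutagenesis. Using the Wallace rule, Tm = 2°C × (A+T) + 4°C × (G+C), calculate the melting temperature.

68°C

Base counts: G=9, A=3, C=5, T=3
So N_AT = 6 and N_GC = 14.
Tm = 4·14 + 2·6 = 56 + 12 = 68°C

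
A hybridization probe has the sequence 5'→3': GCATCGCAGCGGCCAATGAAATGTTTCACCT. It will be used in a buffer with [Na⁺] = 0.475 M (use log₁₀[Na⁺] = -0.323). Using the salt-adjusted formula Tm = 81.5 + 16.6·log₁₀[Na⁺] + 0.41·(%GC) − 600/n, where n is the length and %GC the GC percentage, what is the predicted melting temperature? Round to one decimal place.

Length n = 31. Base counts: T=7, C=9, A=8, G=7
G+C = 16, so %GC = 16/31 × 100 = 51.613%
Salt term: 16.6 × (-0.323) = -5.362
GC term: 0.41 × 51.613 = 21.161; length term: −600/31 = −19.355
Tm = 81.5 + (-5.362) + 21.161 − 19.355 = 77.944 → 77.9°C

77.9°C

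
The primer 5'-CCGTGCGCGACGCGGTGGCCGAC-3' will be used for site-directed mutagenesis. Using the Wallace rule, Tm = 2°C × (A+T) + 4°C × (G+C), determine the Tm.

84°C

G=10, T=2, A=2, C=9
So N_AT = 4 and N_GC = 19.
Tm = 4·19 + 2·4 = 76 + 8 = 84°C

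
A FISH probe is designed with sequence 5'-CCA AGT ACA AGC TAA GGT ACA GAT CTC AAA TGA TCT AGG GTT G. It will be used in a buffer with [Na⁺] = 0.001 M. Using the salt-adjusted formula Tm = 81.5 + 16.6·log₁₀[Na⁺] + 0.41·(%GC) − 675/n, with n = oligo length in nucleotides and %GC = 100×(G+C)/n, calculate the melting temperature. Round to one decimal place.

33.2°C

Length n = 43. Scanning the sequence gives G=10, A=15, C=8, T=10.
G+C = 18, so %GC = 18/43 × 100 = 41.86%
Salt term: 16.6 × (-3) = -49.8
GC term: 0.41 × 41.86 = 17.163; length term: −675/43 = −15.698
Tm = 81.5 + (-49.8) + 17.163 − 15.698 = 33.165 → 33.2°C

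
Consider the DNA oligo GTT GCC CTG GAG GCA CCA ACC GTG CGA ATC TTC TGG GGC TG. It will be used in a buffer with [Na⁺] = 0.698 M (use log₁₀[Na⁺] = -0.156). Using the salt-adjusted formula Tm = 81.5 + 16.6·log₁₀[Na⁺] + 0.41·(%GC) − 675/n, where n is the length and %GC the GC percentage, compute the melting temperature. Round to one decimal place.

Length n = 41. Base counts: G=14, C=12, A=6, T=9
G+C = 26, so %GC = 26/41 × 100 = 63.415%
Salt term: 16.6 × (-0.156) = -2.59
GC term: 0.41 × 63.415 = 26; length term: −675/41 = −16.463
Tm = 81.5 + (-2.59) + 26 − 16.463 = 88.447 → 88.4°C

88.4°C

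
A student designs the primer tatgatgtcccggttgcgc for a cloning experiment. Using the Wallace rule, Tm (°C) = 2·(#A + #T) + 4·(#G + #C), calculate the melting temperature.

Base counts: T=6, C=5, A=2, G=6
AT pairs contribute 8, GC pairs contribute 11.
Tm = 2×8 + 4×11 = 60°C

60°C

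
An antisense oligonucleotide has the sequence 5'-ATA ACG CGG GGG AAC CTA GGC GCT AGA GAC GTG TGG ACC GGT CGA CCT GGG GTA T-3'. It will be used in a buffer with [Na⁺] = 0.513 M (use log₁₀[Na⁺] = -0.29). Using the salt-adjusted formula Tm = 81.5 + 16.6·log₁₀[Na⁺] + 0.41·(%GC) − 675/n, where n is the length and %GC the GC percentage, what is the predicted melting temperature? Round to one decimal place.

Length n = 55. C=12, G=22, A=12, T=9
G+C = 34, so %GC = 34/55 × 100 = 61.818%
Salt term: 16.6 × (-0.29) = -4.814
GC term: 0.41 × 61.818 = 25.345; length term: −675/55 = −12.273
Tm = 81.5 + (-4.814) + 25.345 − 12.273 = 89.758 → 89.8°C

89.8°C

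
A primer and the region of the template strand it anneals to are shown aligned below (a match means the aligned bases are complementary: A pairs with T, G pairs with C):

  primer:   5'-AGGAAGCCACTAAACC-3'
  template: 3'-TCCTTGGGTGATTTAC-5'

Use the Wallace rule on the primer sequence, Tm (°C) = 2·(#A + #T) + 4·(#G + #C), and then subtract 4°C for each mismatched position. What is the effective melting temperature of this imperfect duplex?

Primer base counts: A=7, T=1, G=3, C=5 → A+T=8, G+C=8
Perfect-match Tm = 2(8) + 4(8) = 16 + 32 = 48°C
Mismatches (positions where the bases are not complementary): 3 (at positions 6, 15, 16)
Effective Tm = 48 − 3×4 = 48 − 12 = 36°C

36°C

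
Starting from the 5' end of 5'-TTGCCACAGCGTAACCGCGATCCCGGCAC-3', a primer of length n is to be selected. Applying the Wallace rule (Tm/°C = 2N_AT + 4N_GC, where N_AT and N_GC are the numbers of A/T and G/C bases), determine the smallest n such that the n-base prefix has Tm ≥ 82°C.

First 24 bases: TTGCCACAGCGTAACCGCGATCCC → Tm = 78°C (< 82°C)
First 25 bases: TTGCCACAGCGTAACCGCGATCCCG → Tm = 82°C (≥ 82°C)
Since every base adds ≥2°C, Tm only increases with n, so the threshold is first crossed at n = 25.

n = 25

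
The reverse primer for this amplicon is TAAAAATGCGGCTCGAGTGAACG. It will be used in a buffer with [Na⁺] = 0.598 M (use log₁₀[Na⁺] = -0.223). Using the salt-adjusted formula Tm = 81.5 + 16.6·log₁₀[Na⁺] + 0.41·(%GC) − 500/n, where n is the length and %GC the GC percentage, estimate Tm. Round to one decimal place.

Length n = 23. G=7, C=4, A=8, T=4
G+C = 11, so %GC = 11/23 × 100 = 47.826%
Salt term: 16.6 × (-0.223) = -3.702
GC term: 0.41 × 47.826 = 19.609; length term: −500/23 = −21.739
Tm = 81.5 + (-3.702) + 19.609 − 21.739 = 75.668 → 75.7°C

75.7°C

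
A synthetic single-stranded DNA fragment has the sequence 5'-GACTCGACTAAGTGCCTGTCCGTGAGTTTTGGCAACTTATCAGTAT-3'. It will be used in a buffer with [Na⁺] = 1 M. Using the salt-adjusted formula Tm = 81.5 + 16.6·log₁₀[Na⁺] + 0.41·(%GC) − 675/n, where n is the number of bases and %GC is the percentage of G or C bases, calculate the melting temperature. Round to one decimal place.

85.5°C

Length n = 46. T=15, G=11, A=10, C=10
G+C = 21, so %GC = 21/46 × 100 = 45.652%
Salt term: 16.6 × (0) = 0
GC term: 0.41 × 45.652 = 18.717; length term: −675/46 = −14.674
Tm = 81.5 + (0) + 18.717 − 14.674 = 85.543 → 85.5°C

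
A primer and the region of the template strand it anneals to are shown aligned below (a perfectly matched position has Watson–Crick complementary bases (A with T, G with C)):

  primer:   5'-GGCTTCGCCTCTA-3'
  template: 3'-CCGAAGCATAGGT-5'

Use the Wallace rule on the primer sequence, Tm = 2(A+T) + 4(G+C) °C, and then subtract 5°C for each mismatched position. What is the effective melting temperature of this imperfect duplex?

27°C

Primer base counts: A=1, T=4, G=3, C=5 → A+T=5, G+C=8
Perfect-match Tm = 2(5) + 4(8) = 10 + 32 = 42°C
Mismatches (positions where the bases are not complementary): 3 (at positions 8, 9, 12)
Effective Tm = 42 − 3×5 = 42 − 15 = 27°C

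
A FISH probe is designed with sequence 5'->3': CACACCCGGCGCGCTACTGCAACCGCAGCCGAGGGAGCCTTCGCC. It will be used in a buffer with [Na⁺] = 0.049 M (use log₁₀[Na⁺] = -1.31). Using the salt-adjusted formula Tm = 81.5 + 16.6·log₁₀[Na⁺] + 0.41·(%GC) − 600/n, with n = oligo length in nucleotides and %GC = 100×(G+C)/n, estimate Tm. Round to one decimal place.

Length n = 45. Counting bases: T=4, G=13, C=20, A=8
G+C = 33, so %GC = 33/45 × 100 = 73.333%
Salt term: 16.6 × (-1.31) = -21.746
GC term: 0.41 × 73.333 = 30.067; length term: −600/45 = −13.333
Tm = 81.5 + (-21.746) + 30.067 − 13.333 = 76.488 → 76.5°C

76.5°C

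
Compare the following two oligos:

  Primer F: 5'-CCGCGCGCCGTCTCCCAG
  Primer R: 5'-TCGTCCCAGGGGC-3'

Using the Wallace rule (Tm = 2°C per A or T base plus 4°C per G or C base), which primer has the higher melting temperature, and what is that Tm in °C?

Primer F: A+T=3, G+C=15 → Tm = 2(3)+4(15) = 66°C
Primer R: A+T=3, G+C=10 → Tm = 2(3)+4(10) = 46°C
66°C vs 46°C → primer F is higher.

Primer F, 66°C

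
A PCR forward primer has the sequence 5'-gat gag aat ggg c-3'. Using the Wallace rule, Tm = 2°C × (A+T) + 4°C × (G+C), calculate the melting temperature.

Counting bases: T=2, C=1, G=6, A=4
AT pairs contribute 6, GC pairs contribute 7.
Tm = 2(6) + 4(7) = 12 + 28 = 40°C

40°C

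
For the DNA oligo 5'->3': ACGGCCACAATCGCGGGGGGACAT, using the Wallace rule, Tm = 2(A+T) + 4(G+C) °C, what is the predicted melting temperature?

Counting bases: A=6, C=7, T=2, G=9
A+T = 8, G+C = 16
Tm = 2(8) + 4(16) = 16 + 64 = 80°C

80°C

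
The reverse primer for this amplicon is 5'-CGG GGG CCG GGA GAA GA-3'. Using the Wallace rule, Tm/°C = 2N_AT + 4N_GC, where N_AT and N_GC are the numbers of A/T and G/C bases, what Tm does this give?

Counting bases: C=3, G=10, T=0, A=4
AT pairs contribute 4, GC pairs contribute 13.
Tm = 4·13 + 2·4 = 52 + 8 = 60°C

60°C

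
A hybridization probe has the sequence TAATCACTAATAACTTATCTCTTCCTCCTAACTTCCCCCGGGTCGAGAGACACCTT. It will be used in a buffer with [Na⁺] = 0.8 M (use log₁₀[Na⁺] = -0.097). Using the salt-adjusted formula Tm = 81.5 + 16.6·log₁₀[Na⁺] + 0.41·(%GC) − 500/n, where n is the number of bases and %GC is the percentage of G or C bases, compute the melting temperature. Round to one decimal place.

89.3°C

Length n = 56. T=17, C=19, G=6, A=14
G+C = 25, so %GC = 25/56 × 100 = 44.643%
Salt term: 16.6 × (-0.097) = -1.61
GC term: 0.41 × 44.643 = 18.304; length term: −500/56 = −8.929
Tm = 81.5 + (-1.61) + 18.304 − 8.929 = 89.265 → 89.3°C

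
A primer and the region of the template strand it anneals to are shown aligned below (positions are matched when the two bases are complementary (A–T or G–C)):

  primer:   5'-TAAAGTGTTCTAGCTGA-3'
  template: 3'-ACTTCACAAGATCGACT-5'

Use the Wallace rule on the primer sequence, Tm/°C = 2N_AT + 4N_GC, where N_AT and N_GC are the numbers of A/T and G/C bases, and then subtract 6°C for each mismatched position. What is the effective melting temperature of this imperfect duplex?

40°C

Primer base counts: A=5, T=6, G=4, C=2 → A+T=11, G+C=6
Perfect-match Tm = 2(11) + 4(6) = 22 + 24 = 46°C
Mismatches (positions where the bases are not complementary): 1 (at position 2)
Effective Tm = 46 − 1×6 = 46 − 6 = 40°C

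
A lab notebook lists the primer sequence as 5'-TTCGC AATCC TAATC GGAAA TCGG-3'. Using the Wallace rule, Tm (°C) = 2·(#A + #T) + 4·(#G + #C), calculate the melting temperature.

70°C

Scanning the sequence gives G=5, C=6, T=6, A=7.
So N_AT = 13 and N_GC = 11.
Tm = 4·11 + 2·13 = 44 + 26 = 70°C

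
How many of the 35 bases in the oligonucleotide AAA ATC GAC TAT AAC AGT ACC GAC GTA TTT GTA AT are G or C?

11

A=14, C=6, G=5, T=10
Total G or C: 5 + 6 = 11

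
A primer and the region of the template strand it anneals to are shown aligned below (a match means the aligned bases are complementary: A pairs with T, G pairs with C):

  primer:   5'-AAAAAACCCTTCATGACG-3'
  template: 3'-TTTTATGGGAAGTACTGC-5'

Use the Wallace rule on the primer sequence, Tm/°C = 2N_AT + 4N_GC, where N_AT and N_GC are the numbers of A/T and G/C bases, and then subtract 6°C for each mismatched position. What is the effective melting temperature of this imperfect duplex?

44°C

Primer base counts: A=8, T=3, G=2, C=5 → A+T=11, G+C=7
Perfect-match Tm = 2(11) + 4(7) = 22 + 28 = 50°C
Mismatches (positions where the bases are not complementary): 1 (at position 5)
Effective Tm = 50 − 1×6 = 50 − 6 = 44°C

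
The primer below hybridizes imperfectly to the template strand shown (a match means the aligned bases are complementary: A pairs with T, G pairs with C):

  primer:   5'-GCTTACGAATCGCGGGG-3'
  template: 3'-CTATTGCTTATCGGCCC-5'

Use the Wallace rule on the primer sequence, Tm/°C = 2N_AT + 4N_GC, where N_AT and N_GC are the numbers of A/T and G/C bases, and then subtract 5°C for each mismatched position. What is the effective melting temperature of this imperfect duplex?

Primer base counts: A=3, T=3, G=7, C=4 → A+T=6, G+C=11
Perfect-match Tm = 2(6) + 4(11) = 12 + 44 = 56°C
Mismatches (positions where the bases are not complementary): 4 (at positions 2, 4, 11, 14)
Effective Tm = 56 − 4×5 = 56 − 20 = 36°C

36°C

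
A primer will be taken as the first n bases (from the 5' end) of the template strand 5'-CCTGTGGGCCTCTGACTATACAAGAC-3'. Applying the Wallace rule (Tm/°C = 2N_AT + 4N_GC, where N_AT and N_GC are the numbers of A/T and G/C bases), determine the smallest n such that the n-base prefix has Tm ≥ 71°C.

n = 24

First 23 bases: CCTGTGGGCCTCTGACTATACAA → Tm = 70°C (< 71°C)
First 24 bases: CCTGTGGGCCTCTGACTATACAAG → Tm = 74°C (≥ 71°C)
Since every base adds ≥2°C, Tm only increases with n, so the threshold is first crossed at n = 24.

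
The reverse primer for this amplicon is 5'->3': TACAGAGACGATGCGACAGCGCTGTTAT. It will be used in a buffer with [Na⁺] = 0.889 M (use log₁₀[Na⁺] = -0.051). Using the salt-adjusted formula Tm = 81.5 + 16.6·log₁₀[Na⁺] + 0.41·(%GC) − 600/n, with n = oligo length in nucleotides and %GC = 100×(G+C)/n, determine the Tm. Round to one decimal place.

Length n = 28. Counting bases: A=8, C=6, T=6, G=8
G+C = 14, so %GC = 14/28 × 100 = 50%
Salt term: 16.6 × (-0.051) = -0.847
GC term: 0.41 × 50 = 20.5; length term: −600/28 = −21.429
Tm = 81.5 + (-0.847) + 20.5 − 21.429 = 79.724 → 79.7°C

79.7°C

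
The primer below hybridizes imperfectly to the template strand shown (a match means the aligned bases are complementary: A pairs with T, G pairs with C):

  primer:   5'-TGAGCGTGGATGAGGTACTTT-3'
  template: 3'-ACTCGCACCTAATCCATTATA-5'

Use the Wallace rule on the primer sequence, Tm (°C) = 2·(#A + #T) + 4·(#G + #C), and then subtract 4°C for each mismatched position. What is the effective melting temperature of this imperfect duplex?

50°C

Primer base counts: A=4, T=7, G=8, C=2 → A+T=11, G+C=10
Perfect-match Tm = 2(11) + 4(10) = 22 + 40 = 62°C
Mismatches (positions where the bases are not complementary): 3 (at positions 12, 18, 20)
Effective Tm = 62 − 3×4 = 62 − 12 = 50°C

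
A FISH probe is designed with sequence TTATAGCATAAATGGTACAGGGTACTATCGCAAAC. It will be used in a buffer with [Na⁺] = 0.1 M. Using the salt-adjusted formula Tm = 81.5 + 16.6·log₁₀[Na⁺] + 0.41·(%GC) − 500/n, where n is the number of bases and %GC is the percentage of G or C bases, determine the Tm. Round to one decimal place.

Length n = 35. G=7, C=6, A=13, T=9
G+C = 13, so %GC = 13/35 × 100 = 37.143%
Salt term: 16.6 × (-1) = -16.6
GC term: 0.41 × 37.143 = 15.229; length term: −500/35 = −14.286
Tm = 81.5 + (-16.6) + 15.229 − 14.286 = 65.843 → 65.8°C

65.8°C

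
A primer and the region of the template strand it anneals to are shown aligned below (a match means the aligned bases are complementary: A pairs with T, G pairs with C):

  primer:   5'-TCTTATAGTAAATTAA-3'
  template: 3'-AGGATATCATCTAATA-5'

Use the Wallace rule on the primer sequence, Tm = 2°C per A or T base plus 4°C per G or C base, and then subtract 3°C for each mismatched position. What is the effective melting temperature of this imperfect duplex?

Primer base counts: A=7, T=7, G=1, C=1 → A+T=14, G+C=2
Perfect-match Tm = 2(14) + 4(2) = 28 + 8 = 36°C
Mismatches (positions where the bases are not complementary): 3 (at positions 3, 11, 16)
Effective Tm = 36 − 3×3 = 36 − 9 = 27°C

27°C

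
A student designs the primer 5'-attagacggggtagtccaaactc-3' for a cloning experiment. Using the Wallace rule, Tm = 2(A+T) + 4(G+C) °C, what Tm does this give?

C=5, A=7, T=5, G=6
So N_AT = 12 and N_GC = 11.
Tm = 2(12) + 4(11) = 24 + 44 = 68°C

68°C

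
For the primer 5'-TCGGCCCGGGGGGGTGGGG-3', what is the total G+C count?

Scanning the sequence gives T=2, C=4, G=13, A=0.
Total G or C: 13 + 4 = 17

17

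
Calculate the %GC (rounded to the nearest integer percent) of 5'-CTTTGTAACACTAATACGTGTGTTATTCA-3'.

31%

Base counts: A=8, G=4, C=5, T=12
G+C = 4 + 5 = 9 out of 29 bases
%GC = 9/29 × 100 = 31.03% ≈ 31%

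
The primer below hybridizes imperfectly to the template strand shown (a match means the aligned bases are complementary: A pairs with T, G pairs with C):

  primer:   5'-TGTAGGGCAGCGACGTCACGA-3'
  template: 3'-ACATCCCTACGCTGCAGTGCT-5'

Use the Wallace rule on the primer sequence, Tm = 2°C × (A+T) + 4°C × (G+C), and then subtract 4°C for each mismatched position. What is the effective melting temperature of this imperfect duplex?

60°C

Primer base counts: A=5, T=3, G=8, C=5 → A+T=8, G+C=13
Perfect-match Tm = 2(8) + 4(13) = 16 + 52 = 68°C
Mismatches (positions where the bases are not complementary): 2 (at positions 8, 9)
Effective Tm = 68 − 2×4 = 68 − 8 = 60°C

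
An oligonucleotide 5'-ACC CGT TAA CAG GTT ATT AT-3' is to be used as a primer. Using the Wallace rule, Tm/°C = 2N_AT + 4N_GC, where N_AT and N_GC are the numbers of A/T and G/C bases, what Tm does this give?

A=6, T=7, C=4, G=3
AT pairs contribute 13, GC pairs contribute 7.
Tm = 2×13 + 4×7 = 54°C

54°C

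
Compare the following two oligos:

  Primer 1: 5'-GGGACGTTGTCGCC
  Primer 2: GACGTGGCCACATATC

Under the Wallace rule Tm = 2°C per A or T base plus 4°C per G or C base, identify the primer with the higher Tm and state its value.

Primer 2, 50°C

Primer 1: A+T=4, G+C=10 → Tm = 2(4)+4(10) = 48°C
Primer 2: A+T=7, G+C=9 → Tm = 2(7)+4(9) = 50°C
48°C vs 50°C → primer 2 is higher.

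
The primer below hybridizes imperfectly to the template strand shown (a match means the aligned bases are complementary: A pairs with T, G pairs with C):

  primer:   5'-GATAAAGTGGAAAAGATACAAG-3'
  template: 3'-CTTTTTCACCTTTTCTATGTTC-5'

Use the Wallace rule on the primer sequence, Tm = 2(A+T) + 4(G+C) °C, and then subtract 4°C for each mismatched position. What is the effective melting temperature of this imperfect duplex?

54°C

Primer base counts: A=12, T=3, G=6, C=1 → A+T=15, G+C=7
Perfect-match Tm = 2(15) + 4(7) = 30 + 28 = 58°C
Mismatches (positions where the bases are not complementary): 1 (at position 3)
Effective Tm = 58 − 1×4 = 58 − 4 = 54°C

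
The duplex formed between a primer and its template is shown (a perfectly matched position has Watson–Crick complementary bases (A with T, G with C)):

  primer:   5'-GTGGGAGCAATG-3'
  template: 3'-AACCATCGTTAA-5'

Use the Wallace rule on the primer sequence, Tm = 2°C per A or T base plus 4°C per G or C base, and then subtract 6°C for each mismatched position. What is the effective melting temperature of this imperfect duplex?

Primer base counts: A=3, T=2, G=6, C=1 → A+T=5, G+C=7
Perfect-match Tm = 2(5) + 4(7) = 10 + 28 = 38°C
Mismatches (positions where the bases are not complementary): 3 (at positions 1, 5, 12)
Effective Tm = 38 − 3×6 = 38 − 18 = 20°C

20°C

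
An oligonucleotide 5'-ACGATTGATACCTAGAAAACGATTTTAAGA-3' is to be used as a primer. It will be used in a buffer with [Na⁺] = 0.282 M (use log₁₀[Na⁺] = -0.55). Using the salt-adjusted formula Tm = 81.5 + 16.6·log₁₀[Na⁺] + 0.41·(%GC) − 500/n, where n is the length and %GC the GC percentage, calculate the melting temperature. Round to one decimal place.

68.0°C

Length n = 30. Base counts: C=4, A=13, G=5, T=8
G+C = 9, so %GC = 9/30 × 100 = 30%
Salt term: 16.6 × (-0.55) = -9.13
GC term: 0.41 × 30 = 12.3; length term: −500/30 = −16.667
Tm = 81.5 + (-9.13) + 12.3 − 16.667 = 68.003 → 68.0°C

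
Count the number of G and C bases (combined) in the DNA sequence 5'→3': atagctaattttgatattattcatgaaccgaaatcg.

10

Scanning the sequence gives A=13, T=13, C=5, G=5.
G+C = 5 + 5 = 10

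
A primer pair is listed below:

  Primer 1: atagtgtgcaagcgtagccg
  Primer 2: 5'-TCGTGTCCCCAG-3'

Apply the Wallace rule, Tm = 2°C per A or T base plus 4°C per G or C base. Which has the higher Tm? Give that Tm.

Primer 1, 62°C

Primer 1: A+T=9, G+C=11 → Tm = 2(9)+4(11) = 62°C
Primer 2: A+T=4, G+C=8 → Tm = 2(4)+4(8) = 40°C
62°C vs 40°C → primer 1 is higher.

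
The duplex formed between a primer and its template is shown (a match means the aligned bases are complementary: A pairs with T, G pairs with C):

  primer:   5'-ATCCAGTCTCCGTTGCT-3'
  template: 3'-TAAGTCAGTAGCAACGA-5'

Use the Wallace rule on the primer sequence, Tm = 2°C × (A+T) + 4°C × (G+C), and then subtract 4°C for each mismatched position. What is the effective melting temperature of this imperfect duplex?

Primer base counts: A=2, T=6, G=3, C=6 → A+T=8, G+C=9
Perfect-match Tm = 2(8) + 4(9) = 16 + 36 = 52°C
Mismatches (positions where the bases are not complementary): 3 (at positions 3, 9, 10)
Effective Tm = 52 − 3×4 = 52 − 12 = 40°C

40°C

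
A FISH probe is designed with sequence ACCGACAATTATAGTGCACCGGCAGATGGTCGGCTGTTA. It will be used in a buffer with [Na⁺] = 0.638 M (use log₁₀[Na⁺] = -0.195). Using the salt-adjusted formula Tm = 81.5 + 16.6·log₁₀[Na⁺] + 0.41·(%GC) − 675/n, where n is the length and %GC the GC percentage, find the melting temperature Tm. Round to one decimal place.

Length n = 39. Scanning the sequence gives A=10, C=9, G=11, T=9.
G+C = 20, so %GC = 20/39 × 100 = 51.282%
Salt term: 16.6 × (-0.195) = -3.237
GC term: 0.41 × 51.282 = 21.026; length term: −675/39 = −17.308
Tm = 81.5 + (-3.237) + 21.026 − 17.308 = 81.981 → 82.0°C

82.0°C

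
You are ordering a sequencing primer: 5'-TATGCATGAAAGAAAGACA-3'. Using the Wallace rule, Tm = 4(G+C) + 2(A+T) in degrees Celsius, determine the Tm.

50°C

Base counts: C=2, A=10, T=3, G=4
So N_AT = 13 and N_GC = 6.
Tm = 2(13) + 4(6) = 26 + 24 = 50°C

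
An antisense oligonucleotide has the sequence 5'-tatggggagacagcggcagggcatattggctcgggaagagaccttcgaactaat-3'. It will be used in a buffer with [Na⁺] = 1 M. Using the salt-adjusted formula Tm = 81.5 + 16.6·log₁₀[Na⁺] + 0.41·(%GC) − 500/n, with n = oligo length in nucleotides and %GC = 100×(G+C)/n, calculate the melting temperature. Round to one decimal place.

94.3°C

Length n = 54. T=10, C=10, G=19, A=15
G+C = 29, so %GC = 29/54 × 100 = 53.704%
Salt term: 16.6 × (0) = 0
GC term: 0.41 × 53.704 = 22.019; length term: −500/54 = −9.259
Tm = 81.5 + (0) + 22.019 − 9.259 = 94.26 → 94.3°C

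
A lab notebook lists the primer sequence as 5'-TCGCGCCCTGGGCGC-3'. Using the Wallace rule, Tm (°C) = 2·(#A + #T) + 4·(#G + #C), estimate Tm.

Counting bases: A=0, C=7, G=6, T=2
AT pairs contribute 2, GC pairs contribute 13.
Tm = 2(2) + 4(13) = 4 + 52 = 56°C

56°C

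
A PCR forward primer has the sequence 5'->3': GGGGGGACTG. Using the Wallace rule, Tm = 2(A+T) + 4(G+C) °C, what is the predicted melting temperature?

36°C

Counting bases: C=1, T=1, G=7, A=1
A+T = 2, G+C = 8
Tm = 4·8 + 2·2 = 32 + 4 = 36°C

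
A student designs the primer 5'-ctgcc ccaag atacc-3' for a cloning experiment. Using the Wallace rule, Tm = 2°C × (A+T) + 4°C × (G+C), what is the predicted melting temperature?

48°C

Counting bases: T=2, A=4, C=7, G=2
AT pairs contribute 6, GC pairs contribute 9.
Tm = 4·9 + 2·6 = 36 + 12 = 48°C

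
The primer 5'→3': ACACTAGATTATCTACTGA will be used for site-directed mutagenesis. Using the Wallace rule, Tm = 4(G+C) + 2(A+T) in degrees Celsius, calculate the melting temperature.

50°C

C=4, A=7, T=6, G=2
AT pairs contribute 13, GC pairs contribute 6.
Tm = 2×13 + 4×6 = 50°C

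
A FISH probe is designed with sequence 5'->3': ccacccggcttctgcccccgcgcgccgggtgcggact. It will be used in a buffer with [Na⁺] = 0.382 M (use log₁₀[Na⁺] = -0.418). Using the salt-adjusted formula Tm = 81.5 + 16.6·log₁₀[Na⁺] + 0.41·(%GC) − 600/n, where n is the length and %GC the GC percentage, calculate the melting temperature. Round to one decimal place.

Length n = 37. Counting bases: T=5, C=18, A=2, G=12
G+C = 30, so %GC = 30/37 × 100 = 81.081%
Salt term: 16.6 × (-0.418) = -6.939
GC term: 0.41 × 81.081 = 33.243; length term: −600/37 = −16.216
Tm = 81.5 + (-6.939) + 33.243 − 16.216 = 91.588 → 91.6°C

91.6°C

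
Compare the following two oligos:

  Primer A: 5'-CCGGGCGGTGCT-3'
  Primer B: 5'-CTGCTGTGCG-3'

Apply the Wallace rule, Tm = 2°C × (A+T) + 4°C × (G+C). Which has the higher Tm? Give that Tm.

Primer A, 44°C

Primer A: A+T=2, G+C=10 → Tm = 2(2)+4(10) = 44°C
Primer B: A+T=3, G+C=7 → Tm = 2(3)+4(7) = 34°C
44°C vs 34°C → primer A is higher.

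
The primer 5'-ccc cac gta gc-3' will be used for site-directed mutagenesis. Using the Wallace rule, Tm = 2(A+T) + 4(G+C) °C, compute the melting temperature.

38°C

Base counts: C=6, A=2, G=2, T=1
AT pairs contribute 3, GC pairs contribute 8.
Tm = 4·8 + 2·3 = 32 + 6 = 38°C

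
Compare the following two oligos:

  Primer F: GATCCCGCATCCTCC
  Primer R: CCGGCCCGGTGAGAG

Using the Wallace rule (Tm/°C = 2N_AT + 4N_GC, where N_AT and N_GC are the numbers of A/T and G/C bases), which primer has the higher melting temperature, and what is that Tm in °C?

Primer R, 54°C

Primer F: A+T=5, G+C=10 → Tm = 2(5)+4(10) = 50°C
Primer R: A+T=3, G+C=12 → Tm = 2(3)+4(12) = 54°C
50°C vs 54°C → primer R is higher.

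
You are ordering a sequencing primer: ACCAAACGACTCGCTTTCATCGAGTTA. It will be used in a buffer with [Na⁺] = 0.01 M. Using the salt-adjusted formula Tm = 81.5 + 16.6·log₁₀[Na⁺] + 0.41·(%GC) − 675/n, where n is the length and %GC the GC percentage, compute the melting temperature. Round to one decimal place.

41.5°C

Length n = 27. Base counts: G=4, A=8, C=8, T=7
G+C = 12, so %GC = 12/27 × 100 = 44.444%
Salt term: 16.6 × (-2) = -33.2
GC term: 0.41 × 44.444 = 18.222; length term: −675/27 = −25
Tm = 81.5 + (-33.2) + 18.222 − 25 = 41.522 → 41.5°C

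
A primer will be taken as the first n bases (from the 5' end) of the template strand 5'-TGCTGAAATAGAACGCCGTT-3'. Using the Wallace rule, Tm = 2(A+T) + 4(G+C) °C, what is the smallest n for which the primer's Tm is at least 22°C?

First 7 bases: TGCTGAA → Tm = 20°C (< 22°C)
First 8 bases: TGCTGAAA → Tm = 22°C (≥ 22°C)
Since every base adds ≥2°C, Tm only increases with n, so the threshold is first crossed at n = 8.

n = 8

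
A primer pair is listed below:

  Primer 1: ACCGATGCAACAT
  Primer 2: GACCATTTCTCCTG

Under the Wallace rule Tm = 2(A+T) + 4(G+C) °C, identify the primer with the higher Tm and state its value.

Primer 1: A+T=7, G+C=6 → Tm = 2(7)+4(6) = 38°C
Primer 2: A+T=7, G+C=7 → Tm = 2(7)+4(7) = 42°C
38°C vs 42°C → primer 2 is higher.

Primer 2, 42°C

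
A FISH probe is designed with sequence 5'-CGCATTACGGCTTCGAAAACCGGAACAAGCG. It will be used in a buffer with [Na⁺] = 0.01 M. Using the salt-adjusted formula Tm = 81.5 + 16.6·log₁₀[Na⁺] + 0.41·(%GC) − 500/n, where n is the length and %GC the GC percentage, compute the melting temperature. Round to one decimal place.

Length n = 31. T=4, C=9, A=10, G=8
G+C = 17, so %GC = 17/31 × 100 = 54.839%
Salt term: 16.6 × (-2) = -33.2
GC term: 0.41 × 54.839 = 22.484; length term: −500/31 = −16.129
Tm = 81.5 + (-33.2) + 22.484 − 16.129 = 54.655 → 54.7°C

54.7°C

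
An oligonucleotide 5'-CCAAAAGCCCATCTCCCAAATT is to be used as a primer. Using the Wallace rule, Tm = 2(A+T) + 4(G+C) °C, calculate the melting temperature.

Base counts: T=4, A=8, G=1, C=9
AT pairs contribute 12, GC pairs contribute 10.
Tm = 2×12 + 4×10 = 64°C

64°C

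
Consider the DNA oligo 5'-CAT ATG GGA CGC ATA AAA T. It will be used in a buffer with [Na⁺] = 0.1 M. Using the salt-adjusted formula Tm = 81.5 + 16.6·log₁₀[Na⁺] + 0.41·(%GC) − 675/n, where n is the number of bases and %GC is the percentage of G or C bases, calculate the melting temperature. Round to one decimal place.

44.5°C

Length n = 19. T=4, G=4, A=8, C=3
G+C = 7, so %GC = 7/19 × 100 = 36.842%
Salt term: 16.6 × (-1) = -16.6
GC term: 0.41 × 36.842 = 15.105; length term: −675/19 = −35.526
Tm = 81.5 + (-16.6) + 15.105 − 35.526 = 44.479 → 44.5°C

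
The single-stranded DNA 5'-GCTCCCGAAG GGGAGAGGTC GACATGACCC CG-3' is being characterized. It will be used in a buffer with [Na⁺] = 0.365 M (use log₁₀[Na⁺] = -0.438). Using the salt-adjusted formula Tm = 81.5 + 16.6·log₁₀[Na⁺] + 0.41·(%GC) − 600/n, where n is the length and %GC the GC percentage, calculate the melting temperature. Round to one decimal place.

Length n = 32. T=3, G=12, C=10, A=7
G+C = 22, so %GC = 22/32 × 100 = 68.75%
Salt term: 16.6 × (-0.438) = -7.271
GC term: 0.41 × 68.75 = 28.188; length term: −600/32 = −18.75
Tm = 81.5 + (-7.271) + 28.188 − 18.75 = 83.667 → 83.7°C

83.7°C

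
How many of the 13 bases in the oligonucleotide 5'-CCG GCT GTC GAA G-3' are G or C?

A=2, G=5, C=4, T=2
G+C = 5 + 4 = 9

9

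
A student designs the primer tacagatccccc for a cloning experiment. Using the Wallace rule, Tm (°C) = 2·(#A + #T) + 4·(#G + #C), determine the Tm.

38°C

Counting bases: C=6, A=3, T=2, G=1
AT pairs contribute 5, GC pairs contribute 7.
Tm = 2×5 + 4×7 = 38°C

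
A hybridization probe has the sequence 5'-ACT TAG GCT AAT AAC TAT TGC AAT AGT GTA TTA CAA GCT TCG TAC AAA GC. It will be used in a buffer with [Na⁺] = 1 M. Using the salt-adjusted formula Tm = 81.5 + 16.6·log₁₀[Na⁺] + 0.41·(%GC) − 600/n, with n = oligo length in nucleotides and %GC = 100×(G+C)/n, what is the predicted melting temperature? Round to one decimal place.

83.4°C

Length n = 50. Base counts: A=18, T=15, G=8, C=9
G+C = 17, so %GC = 17/50 × 100 = 34%
Salt term: 16.6 × (0) = 0
GC term: 0.41 × 34 = 13.94; length term: −600/50 = −12
Tm = 81.5 + (0) + 13.94 − 12 = 83.44 → 83.4°C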